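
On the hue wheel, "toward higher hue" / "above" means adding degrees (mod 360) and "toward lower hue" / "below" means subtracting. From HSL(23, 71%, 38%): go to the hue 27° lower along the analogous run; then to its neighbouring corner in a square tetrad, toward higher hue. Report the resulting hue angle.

86°

23 − 27 = -4 → -4 + 360 = 356°   (analog 27° ↓)
356 + 90 = 446 → 446 − 360 = 86°   (square ↑)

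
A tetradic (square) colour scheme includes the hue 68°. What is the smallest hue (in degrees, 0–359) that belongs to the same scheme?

68°

A square tetradic scheme places four hues every 90°.
The full set through 68° is {68°, 158°, 248°, 338°}.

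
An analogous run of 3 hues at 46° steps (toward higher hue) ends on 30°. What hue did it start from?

298°

2 steps of 46° (toward higher hue) give a net shift of +92°.
Start = end − shift: 30 − 92 = -62 → -62 + 360 = 298°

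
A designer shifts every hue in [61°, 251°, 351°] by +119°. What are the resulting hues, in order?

180°, 10°, 110°

61 + 119 = 180°
251 + 119 = 370 → 370 − 360 = 10°
351 + 119 = 470 → 470 − 360 = 110°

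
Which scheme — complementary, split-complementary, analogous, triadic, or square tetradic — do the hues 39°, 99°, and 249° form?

Sort the hues: 39°, 99°, 249°.
Successive gaps around the wheel: 60°, 150°, 150°.
Two 150° gaps and one 60° gap — a base hue opposite a pair of accents 30° either side of its complement — is the split-complementary pattern.

split-complementary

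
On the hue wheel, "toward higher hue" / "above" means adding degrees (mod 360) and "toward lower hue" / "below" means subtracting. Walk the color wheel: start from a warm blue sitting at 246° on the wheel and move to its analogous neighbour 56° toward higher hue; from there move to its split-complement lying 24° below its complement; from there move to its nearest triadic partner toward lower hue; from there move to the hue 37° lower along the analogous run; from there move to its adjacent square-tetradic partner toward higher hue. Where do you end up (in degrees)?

31°

analog 56° ↑ +56°: 246 + 56 = 302°
split-comp 24° ↓ +156°: 302 + 156 = 458 → 458 − 360 = 98°
triadic ↓ −120°: 98 − 120 = -22 → -22 + 360 = 338°
analog 37° ↓ −37°: 338 − 37 = 301°
square ↑ +90°: 301 + 90 = 391 → 391 − 360 = 31°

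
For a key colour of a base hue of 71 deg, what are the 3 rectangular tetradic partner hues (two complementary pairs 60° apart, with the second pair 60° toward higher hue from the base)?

131°, 251° and 311°

71 + 60 = 131°
71 + 180 = 251°
71 + 240 = 311°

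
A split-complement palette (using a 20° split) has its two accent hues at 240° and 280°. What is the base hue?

80°

The accents sit 20° either side of the complement, so the complement is their short-arc midpoint on the wheel.
Short-arc midpoint of 240° and 280°: 260°.
Base is 180° from the complement: 260 − 180 = 80°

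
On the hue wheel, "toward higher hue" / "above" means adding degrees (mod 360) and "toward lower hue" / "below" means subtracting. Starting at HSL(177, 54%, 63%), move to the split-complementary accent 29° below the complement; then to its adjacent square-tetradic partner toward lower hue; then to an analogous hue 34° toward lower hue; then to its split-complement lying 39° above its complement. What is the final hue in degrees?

63°

+151° (split-comp 29° ↓): 177 + 151 = 328°
−90° (square ↓): 328 − 90 = 238°
−34° (analog 34° ↓): 238 − 34 = 204°
+219° (split-comp 39° ↑): 204 + 219 = 423 → 423 − 360 = 63°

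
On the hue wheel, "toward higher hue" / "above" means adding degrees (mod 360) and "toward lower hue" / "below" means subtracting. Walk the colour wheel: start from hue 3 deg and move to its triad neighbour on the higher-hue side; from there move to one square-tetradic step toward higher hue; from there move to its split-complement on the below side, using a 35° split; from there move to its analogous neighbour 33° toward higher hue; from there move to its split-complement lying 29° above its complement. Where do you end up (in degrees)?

240°

triadic ↑ +120°: 3 + 120 = 123°
square ↑ +90°: 123 + 90 = 213°
split-comp 35° ↓ +145°: 213 + 145 = 358°
analog 33° ↑ +33°: 358 + 33 = 391 → 391 − 360 = 31°
split-comp 29° ↑ +209°: 31 + 209 = 240°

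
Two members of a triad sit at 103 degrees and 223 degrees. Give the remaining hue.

A triad spaces three hues 120° apart.
The full set is {103°, 223°, 343°}.

343°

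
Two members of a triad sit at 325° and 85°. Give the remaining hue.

A triad spaces three hues 120° apart.
The full set is {85°, 205°, 325°}.

205°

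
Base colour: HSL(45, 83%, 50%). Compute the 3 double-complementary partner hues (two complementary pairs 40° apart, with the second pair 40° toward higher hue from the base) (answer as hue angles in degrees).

85°, 225°, and 265°

A rectangular tetradic uses two complementary pairs 40° apart: offsets 0°, 40°, 180°, 220°.
45 + 40 = 85°
45 + 180 = 225°
45 + 220 = 265°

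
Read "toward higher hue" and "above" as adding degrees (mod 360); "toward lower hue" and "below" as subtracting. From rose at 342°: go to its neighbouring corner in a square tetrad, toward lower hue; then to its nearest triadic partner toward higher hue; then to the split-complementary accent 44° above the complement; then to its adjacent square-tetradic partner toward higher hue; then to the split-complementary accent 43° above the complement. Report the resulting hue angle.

189°

342 − 90 = 252°   (square ↓)
252 + 120 = 372 → 372 − 360 = 12°   (triadic ↑)
12 + 224 = 236°   (split-comp 44° ↑)
236 + 90 = 326°   (square ↑)
326 + 223 = 549 → 549 − 360 = 189°   (split-comp 43° ↑)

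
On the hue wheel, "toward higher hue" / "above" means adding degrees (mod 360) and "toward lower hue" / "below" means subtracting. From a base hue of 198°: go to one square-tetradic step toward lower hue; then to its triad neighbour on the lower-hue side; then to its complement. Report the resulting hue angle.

168°

−90° (square ↓): 198 − 90 = 108°
−120° (triadic ↓): 108 − 120 = -12 → -12 + 360 = 348°
+180° (complement): 348 + 180 = 528 → 528 − 360 = 168°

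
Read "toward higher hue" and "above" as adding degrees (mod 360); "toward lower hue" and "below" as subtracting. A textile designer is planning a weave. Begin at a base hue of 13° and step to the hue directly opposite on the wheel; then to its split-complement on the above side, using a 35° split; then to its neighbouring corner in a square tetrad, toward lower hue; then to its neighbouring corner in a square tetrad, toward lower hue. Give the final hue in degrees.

228°

+180° (complement): 13 + 180 = 193°
+215° (split-comp 35° ↑): 193 + 215 = 408 → 408 − 360 = 48°
−90° (square ↓): 48 − 90 = -42 → -42 + 360 = 318°
−90° (square ↓): 318 − 90 = 228°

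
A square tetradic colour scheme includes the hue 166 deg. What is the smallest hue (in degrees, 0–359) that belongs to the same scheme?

76°

A square tetradic scheme places four hues every 90°.
The full set through 166° is {76°, 166°, 256°, 346°}.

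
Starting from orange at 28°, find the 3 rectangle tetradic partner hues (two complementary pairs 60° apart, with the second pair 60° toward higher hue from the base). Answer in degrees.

88°, 208°, and 268°

A rectangular tetradic uses two complementary pairs 60° apart: offsets 0°, 60°, 180°, 240°.
28 + 60 = 88°
28 + 180 = 208°
28 + 240 = 268°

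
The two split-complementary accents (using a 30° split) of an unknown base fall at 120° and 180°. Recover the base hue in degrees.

330°

The accents sit 30° either side of the complement, so the complement is their short-arc midpoint on the wheel.
Short-arc midpoint of 120° and 180°: 150°.
Base is 180° from the complement: 150 − 180 = -30 → -30 + 360 = 330°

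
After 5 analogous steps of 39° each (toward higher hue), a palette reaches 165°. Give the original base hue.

330°

5 steps of 39° (toward higher hue) give a net shift of +195°.
Start = end − shift: 165 − 195 = -30 → -30 + 360 = 330°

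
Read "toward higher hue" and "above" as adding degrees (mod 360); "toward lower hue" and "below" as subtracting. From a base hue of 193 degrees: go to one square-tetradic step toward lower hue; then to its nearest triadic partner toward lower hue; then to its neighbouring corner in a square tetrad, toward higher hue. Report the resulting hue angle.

73°

−90° (square ↓): 193 − 90 = 103°
−120° (triadic ↓): 103 − 120 = -17 → -17 + 360 = 343°
+90° (square ↑): 343 + 90 = 433 → 433 − 360 = 73°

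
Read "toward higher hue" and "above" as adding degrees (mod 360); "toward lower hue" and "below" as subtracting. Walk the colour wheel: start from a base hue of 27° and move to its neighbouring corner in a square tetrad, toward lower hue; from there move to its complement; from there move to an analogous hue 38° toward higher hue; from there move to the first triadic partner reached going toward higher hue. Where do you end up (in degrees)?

275°

−90° (square ↓): 27 − 90 = -63 → -63 + 360 = 297°
+180° (complement): 297 + 180 = 477 → 477 − 360 = 117°
+38° (analog 38° ↑): 117 + 38 = 155°
+120° (triadic ↑): 155 + 120 = 275°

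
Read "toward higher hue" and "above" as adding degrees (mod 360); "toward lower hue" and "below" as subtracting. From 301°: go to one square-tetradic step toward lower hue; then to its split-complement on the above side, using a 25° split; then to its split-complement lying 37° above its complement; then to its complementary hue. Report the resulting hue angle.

square ↓ −90°: 301 − 90 = 211°
split-comp 25° ↑ +205°: 211 + 205 = 416 → 416 − 360 = 56°
split-comp 37° ↑ +217°: 56 + 217 = 273°
complement +180°: 273 + 180 = 453 → 453 − 360 = 93°

93°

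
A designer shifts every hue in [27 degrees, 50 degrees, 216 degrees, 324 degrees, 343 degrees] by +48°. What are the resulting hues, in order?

27 + 48 = 75°
50 + 48 = 98°
216 + 48 = 264°
324 + 48 = 372 → 372 − 360 = 12°
343 + 48 = 391 → 391 − 360 = 31°

75°, 98°, 264°, 12°, 31°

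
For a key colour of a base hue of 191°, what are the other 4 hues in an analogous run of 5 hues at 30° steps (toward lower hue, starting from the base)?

161°, 131°, 101° and 71°

191 − 30 = 161°
191 − 60 = 131°
191 − 90 = 101°
191 − 120 = 71°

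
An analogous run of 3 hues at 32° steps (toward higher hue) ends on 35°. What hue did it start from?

2 steps of 32° (toward higher hue) give a net shift of +64°.
Start = end − shift: 35 − 64 = -29 → -29 + 360 = 331°

331°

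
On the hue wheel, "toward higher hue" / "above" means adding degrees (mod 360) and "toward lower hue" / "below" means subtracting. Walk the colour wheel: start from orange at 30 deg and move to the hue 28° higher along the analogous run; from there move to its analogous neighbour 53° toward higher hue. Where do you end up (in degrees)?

111°

+28° (analog 28° ↑): 30 + 28 = 58°
+53° (analog 53° ↑): 58 + 53 = 111°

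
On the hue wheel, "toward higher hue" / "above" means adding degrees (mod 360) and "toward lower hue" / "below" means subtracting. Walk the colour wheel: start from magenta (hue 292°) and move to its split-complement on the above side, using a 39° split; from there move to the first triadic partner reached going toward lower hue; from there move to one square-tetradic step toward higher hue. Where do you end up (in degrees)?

+219° (split-comp 39° ↑): 292 + 219 = 511 → 511 − 360 = 151°
−120° (triadic ↓): 151 − 120 = 31°
+90° (square ↑): 31 + 90 = 121°

121°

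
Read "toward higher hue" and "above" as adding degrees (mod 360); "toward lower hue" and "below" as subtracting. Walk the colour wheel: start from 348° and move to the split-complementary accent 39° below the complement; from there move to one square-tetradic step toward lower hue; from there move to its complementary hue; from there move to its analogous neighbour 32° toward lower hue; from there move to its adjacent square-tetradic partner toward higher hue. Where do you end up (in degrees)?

277°

split-comp 39° ↓ +141°: 348 + 141 = 489 → 489 − 360 = 129°
square ↓ −90°: 129 − 90 = 39°
complement +180°: 39 + 180 = 219°
analog 32° ↓ −32°: 219 − 32 = 187°
square ↑ +90°: 187 + 90 = 277°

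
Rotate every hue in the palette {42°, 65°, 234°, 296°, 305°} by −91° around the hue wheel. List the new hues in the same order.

311°, 334°, 143°, 205°, 214°

42 − 91 = -49 → -49 + 360 = 311°
65 − 91 = -26 → -26 + 360 = 334°
234 − 91 = 143°
296 − 91 = 205°
305 − 91 = 214°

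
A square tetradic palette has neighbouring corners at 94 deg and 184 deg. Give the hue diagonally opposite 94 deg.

274°

A square tetradic scheme places four hues 90° apart; opposite corners are 180° apart.
94 + 180 = 274°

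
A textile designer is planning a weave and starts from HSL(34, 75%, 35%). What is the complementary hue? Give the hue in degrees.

The complement sits 180° across the wheel.
34 + 180 = 214°

214°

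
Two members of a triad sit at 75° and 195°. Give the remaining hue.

A triad spaces three hues 120° apart.
The full set is {75°, 195°, 315°}.

315°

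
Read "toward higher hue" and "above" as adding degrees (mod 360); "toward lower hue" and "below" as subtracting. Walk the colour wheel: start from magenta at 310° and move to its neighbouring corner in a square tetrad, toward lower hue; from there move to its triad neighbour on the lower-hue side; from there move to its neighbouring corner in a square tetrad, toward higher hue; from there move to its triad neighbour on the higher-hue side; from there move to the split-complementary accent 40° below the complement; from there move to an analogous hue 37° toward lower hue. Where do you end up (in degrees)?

53°

310 − 90 = 220°   (square ↓)
220 − 120 = 100°   (triadic ↓)
100 + 90 = 190°   (square ↑)
190 + 120 = 310°   (triadic ↑)
310 + 140 = 450 → 450 − 360 = 90°   (split-comp 40° ↓)
90 − 37 = 53°   (analog 37° ↓)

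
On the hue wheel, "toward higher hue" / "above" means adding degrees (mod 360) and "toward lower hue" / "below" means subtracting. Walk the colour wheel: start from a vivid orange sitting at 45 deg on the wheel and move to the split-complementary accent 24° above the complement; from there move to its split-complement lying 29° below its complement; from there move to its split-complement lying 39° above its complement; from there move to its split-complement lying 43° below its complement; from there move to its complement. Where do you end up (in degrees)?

45 + 204 = 249°   (split-comp 24° ↑)
249 + 151 = 400 → 400 − 360 = 40°   (split-comp 29° ↓)
40 + 219 = 259°   (split-comp 39° ↑)
259 + 137 = 396 → 396 − 360 = 36°   (split-comp 43° ↓)
36 + 180 = 216°   (complement)

216°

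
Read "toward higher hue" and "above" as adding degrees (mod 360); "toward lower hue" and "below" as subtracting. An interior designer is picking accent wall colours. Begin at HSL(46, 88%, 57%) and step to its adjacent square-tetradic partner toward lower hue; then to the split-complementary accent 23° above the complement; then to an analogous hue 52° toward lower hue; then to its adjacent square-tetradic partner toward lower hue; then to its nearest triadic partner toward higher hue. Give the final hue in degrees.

137°

46 − 90 = -44 → -44 + 360 = 316°   (square ↓)
316 + 203 = 519 → 519 − 360 = 159°   (split-comp 23° ↑)
159 − 52 = 107°   (analog 52° ↓)
107 − 90 = 17°   (square ↓)
17 + 120 = 137°   (triadic ↑)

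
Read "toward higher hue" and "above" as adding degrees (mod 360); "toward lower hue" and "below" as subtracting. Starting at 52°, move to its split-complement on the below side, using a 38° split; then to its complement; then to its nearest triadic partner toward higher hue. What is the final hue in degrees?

134°

52 + 142 = 194°   (split-comp 38° ↓)
194 + 180 = 374 → 374 − 360 = 14°   (complement)
14 + 120 = 134°   (triadic ↑)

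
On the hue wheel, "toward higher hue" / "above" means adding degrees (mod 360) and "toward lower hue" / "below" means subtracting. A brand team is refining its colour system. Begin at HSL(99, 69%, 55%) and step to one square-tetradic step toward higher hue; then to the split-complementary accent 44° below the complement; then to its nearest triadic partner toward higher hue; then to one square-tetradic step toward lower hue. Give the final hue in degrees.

355°

99 + 90 = 189°   (square ↑)
189 + 136 = 325°   (split-comp 44° ↓)
325 + 120 = 445 → 445 − 360 = 85°   (triadic ↑)
85 − 90 = -5 → -5 + 360 = 355°   (square ↓)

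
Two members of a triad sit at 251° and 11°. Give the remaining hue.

A triad spaces three hues 120° apart.
The full set is {11°, 131°, 251°}.

131°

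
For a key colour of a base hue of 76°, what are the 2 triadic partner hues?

A triad places three hues 120° apart.
76 + 120 = 196°
76 + 240 = 316°

196° and 316°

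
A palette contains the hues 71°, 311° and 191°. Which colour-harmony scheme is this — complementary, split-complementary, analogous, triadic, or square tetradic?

Sort the hues: 71°, 191°, 311°.
Successive gaps around the wheel: 120°, 120°, 120°.
Three hues equally spaced 120° apart form a triad.

triadic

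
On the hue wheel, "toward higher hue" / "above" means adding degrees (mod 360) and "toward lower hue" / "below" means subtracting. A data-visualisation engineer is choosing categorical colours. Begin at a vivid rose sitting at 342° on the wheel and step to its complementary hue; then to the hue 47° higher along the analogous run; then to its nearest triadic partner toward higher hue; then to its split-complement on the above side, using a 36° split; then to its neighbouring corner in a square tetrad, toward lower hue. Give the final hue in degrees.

complement +180°: 342 + 180 = 522 → 522 − 360 = 162°
analog 47° ↑ +47°: 162 + 47 = 209°
triadic ↑ +120°: 209 + 120 = 329°
split-comp 36° ↑ +216°: 329 + 216 = 545 → 545 − 360 = 185°
square ↓ −90°: 185 − 90 = 95°

95°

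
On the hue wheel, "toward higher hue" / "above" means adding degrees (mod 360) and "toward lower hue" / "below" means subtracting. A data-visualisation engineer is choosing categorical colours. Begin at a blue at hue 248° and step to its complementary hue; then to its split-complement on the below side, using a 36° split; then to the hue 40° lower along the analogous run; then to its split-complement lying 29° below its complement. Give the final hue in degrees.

323°

complement +180°: 248 + 180 = 428 → 428 − 360 = 68°
split-comp 36° ↓ +144°: 68 + 144 = 212°
analog 40° ↓ −40°: 212 − 40 = 172°
split-comp 29° ↓ +151°: 172 + 151 = 323°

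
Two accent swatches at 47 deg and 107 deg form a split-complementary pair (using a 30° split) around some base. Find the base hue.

257°

The accents sit 30° either side of the complement, so the complement is their short-arc midpoint on the wheel.
Short-arc midpoint of 47° and 107°: 77°.
Base is 180° from the complement: 77 − 180 = -103 → -103 + 360 = 257°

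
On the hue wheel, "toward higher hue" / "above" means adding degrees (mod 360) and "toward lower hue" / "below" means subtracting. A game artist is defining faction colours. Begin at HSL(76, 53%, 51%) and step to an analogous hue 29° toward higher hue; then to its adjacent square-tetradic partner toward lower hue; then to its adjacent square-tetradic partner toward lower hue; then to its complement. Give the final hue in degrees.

analog 29° ↑ +29°: 76 + 29 = 105°
square ↓ −90°: 105 − 90 = 15°
square ↓ −90°: 15 − 90 = -75 → -75 + 360 = 285°
complement +180°: 285 + 180 = 465 → 465 − 360 = 105°

105°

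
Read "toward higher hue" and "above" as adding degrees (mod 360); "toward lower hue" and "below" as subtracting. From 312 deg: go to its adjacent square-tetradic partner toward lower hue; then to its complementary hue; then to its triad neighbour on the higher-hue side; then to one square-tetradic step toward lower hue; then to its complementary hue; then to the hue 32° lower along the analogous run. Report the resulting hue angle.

220°

square ↓ −90°: 312 − 90 = 222°
complement +180°: 222 + 180 = 402 → 402 − 360 = 42°
triadic ↑ +120°: 42 + 120 = 162°
square ↓ −90°: 162 − 90 = 72°
complement +180°: 72 + 180 = 252°
analog 32° ↓ −32°: 252 − 32 = 220°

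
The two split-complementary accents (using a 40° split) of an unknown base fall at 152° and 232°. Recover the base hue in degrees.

12°

The accents sit 40° either side of the complement, so the complement is their short-arc midpoint on the wheel.
Short-arc midpoint of 152° and 232°: 192°.
Base is 180° from the complement: 192 − 180 = 12°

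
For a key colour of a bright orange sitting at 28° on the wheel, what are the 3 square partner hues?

118°, 208°, and 298°

28 + 90 = 118°
28 + 180 = 208°
28 + 270 = 298°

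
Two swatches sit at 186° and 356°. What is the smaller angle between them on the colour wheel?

170°

|186 − 356| = 170.
170 ≤ 180, so the shorter arc is 170°.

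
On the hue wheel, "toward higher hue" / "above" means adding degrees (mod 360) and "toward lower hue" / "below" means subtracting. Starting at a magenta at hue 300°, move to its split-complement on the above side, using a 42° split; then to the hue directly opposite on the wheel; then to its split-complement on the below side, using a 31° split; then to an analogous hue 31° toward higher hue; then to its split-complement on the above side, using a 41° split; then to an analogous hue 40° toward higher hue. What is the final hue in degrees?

+222° (split-comp 42° ↑): 300 + 222 = 522 → 522 − 360 = 162°
+180° (complement): 162 + 180 = 342°
+149° (split-comp 31° ↓): 342 + 149 = 491 → 491 − 360 = 131°
+31° (analog 31° ↑): 131 + 31 = 162°
+221° (split-comp 41° ↑): 162 + 221 = 383 → 383 − 360 = 23°
+40° (analog 40° ↑): 23 + 40 = 63°

63°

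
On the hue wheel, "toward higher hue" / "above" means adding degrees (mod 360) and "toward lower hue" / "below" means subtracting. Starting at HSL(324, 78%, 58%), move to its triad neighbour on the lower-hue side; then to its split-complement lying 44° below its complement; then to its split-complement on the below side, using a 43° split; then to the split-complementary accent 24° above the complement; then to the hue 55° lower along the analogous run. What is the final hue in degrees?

266°

triadic ↓ −120°: 324 − 120 = 204°
split-comp 44° ↓ +136°: 204 + 136 = 340°
split-comp 43° ↓ +137°: 340 + 137 = 477 → 477 − 360 = 117°
split-comp 24° ↑ +204°: 117 + 204 = 321°
analog 55° ↓ −55°: 321 − 55 = 266°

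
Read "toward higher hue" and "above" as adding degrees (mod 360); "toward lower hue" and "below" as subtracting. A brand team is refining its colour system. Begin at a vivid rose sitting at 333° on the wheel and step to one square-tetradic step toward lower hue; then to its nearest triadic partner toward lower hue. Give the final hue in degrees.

123°

333 − 90 = 243°   (square ↓)
243 − 120 = 123°   (triadic ↓)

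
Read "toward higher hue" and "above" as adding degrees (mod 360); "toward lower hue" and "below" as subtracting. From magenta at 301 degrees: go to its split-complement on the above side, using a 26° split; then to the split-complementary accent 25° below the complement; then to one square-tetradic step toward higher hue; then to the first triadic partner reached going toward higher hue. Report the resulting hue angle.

+206° (split-comp 26° ↑): 301 + 206 = 507 → 507 − 360 = 147°
+155° (split-comp 25° ↓): 147 + 155 = 302°
+90° (square ↑): 302 + 90 = 392 → 392 − 360 = 32°
+120° (triadic ↑): 32 + 120 = 152°

152°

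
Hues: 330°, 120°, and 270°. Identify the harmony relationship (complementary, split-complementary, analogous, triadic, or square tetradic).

Sort the hues: 120°, 270°, 330°.
Successive gaps around the wheel: 150°, 60°, 150°.
Two 150° gaps and one 60° gap — a base hue opposite a pair of accents 30° either side of its complement — is the split-complementary pattern.

split-complementary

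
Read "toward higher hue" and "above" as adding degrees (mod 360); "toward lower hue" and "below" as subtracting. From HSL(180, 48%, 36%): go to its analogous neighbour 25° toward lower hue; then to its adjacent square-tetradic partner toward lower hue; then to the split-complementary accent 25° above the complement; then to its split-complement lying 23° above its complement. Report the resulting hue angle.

113°

−25° (analog 25° ↓): 180 − 25 = 155°
−90° (square ↓): 155 − 90 = 65°
+205° (split-comp 25° ↑): 65 + 205 = 270°
+203° (split-comp 23° ↑): 270 + 203 = 473 → 473 − 360 = 113°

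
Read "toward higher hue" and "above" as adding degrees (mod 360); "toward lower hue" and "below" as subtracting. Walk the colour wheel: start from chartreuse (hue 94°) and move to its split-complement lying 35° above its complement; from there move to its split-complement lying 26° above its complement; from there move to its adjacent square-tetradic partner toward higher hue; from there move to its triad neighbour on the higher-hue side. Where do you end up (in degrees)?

5°

94 + 215 = 309°   (split-comp 35° ↑)
309 + 206 = 515 → 515 − 360 = 155°   (split-comp 26° ↑)
155 + 90 = 245°   (square ↑)
245 + 120 = 365 → 365 − 360 = 5°   (triadic ↑)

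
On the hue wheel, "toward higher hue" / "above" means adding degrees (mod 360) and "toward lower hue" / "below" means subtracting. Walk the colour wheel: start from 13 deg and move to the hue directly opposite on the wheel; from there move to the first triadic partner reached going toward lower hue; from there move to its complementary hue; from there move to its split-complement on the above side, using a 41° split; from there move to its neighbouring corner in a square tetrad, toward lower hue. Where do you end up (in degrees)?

24°

13 + 180 = 193°   (complement)
193 − 120 = 73°   (triadic ↓)
73 + 180 = 253°   (complement)
253 + 221 = 474 → 474 − 360 = 114°   (split-comp 41° ↑)
114 − 90 = 24°   (square ↓)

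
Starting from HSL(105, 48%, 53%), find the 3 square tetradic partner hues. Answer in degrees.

A square tetradic scheme places four hues every 90°.
105 + 90 = 195°
105 + 180 = 285°
105 + 270 = 375 → 375 − 360 = 15°

195°, 285°, and 15°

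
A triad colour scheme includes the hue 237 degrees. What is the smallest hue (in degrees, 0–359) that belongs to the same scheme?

A triad places three hues 120° apart.
The full set through 237° is {117°, 237°, 357°}.

117°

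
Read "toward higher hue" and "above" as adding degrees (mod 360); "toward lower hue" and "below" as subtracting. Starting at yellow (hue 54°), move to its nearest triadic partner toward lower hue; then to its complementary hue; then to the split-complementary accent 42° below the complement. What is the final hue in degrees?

252°

−120° (triadic ↓): 54 − 120 = -66 → -66 + 360 = 294°
+180° (complement): 294 + 180 = 474 → 474 − 360 = 114°
+138° (split-comp 42° ↓): 114 + 138 = 252°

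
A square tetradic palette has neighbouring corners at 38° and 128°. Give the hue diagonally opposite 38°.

218°

A square tetradic scheme places four hues 90° apart; opposite corners are 180° apart.
38 + 180 = 218°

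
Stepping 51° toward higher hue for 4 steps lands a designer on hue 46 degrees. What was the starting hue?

202°

4 steps of 51° (toward higher hue) give a net shift of +204°.
Start = end − shift: 46 − 204 = -158 → -158 + 360 = 202°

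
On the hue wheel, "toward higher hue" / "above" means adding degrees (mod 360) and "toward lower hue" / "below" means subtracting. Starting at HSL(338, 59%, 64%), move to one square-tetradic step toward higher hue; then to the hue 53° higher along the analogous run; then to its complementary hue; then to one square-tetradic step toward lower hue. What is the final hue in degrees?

+90° (square ↑): 338 + 90 = 428 → 428 − 360 = 68°
+53° (analog 53° ↑): 68 + 53 = 121°
+180° (complement): 121 + 180 = 301°
−90° (square ↓): 301 − 90 = 211°

211°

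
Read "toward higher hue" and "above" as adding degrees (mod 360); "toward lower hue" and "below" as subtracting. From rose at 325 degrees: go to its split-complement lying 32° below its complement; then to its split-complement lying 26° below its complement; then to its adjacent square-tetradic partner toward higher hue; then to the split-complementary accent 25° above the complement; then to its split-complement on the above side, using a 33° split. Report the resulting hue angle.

split-comp 32° ↓ +148°: 325 + 148 = 473 → 473 − 360 = 113°
split-comp 26° ↓ +154°: 113 + 154 = 267°
square ↑ +90°: 267 + 90 = 357°
split-comp 25° ↑ +205°: 357 + 205 = 562 → 562 − 360 = 202°
split-comp 33° ↑ +213°: 202 + 213 = 415 → 415 − 360 = 55°

55°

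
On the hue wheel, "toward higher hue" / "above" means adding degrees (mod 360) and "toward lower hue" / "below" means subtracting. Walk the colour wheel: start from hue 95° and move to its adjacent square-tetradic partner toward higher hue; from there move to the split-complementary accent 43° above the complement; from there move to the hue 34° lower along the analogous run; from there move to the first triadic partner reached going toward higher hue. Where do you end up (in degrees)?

square ↑ +90°: 95 + 90 = 185°
split-comp 43° ↑ +223°: 185 + 223 = 408 → 408 − 360 = 48°
analog 34° ↓ −34°: 48 − 34 = 14°
triadic ↑ +120°: 14 + 120 = 134°

134°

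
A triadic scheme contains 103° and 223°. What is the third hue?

343°

A triad spaces three hues 120° apart.
The full set is {103°, 223°, 343°}.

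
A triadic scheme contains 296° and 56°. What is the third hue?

A triad spaces three hues 120° apart.
The full set is {56°, 176°, 296°}.

176°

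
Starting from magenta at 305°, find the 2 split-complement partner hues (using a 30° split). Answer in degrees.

Split-complementary hues sit 30° either side of the complement.
Complement of 305°: 305 + 180 = 485 → 485 − 360 = 125°
125 − 30 = 95°
125 + 30 = 155°

95° and 155°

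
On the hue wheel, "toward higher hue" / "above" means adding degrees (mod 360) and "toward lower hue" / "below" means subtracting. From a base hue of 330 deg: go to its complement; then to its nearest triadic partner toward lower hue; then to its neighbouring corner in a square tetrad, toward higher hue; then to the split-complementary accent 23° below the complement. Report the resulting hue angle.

277°

+180° (complement): 330 + 180 = 510 → 510 − 360 = 150°
−120° (triadic ↓): 150 − 120 = 30°
+90° (square ↑): 30 + 90 = 120°
+157° (split-comp 23° ↓): 120 + 157 = 277°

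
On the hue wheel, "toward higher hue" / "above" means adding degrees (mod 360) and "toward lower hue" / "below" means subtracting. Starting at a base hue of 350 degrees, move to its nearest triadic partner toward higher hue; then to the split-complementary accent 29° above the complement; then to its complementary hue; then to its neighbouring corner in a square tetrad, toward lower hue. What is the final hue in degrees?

350 + 120 = 470 → 470 − 360 = 110°   (triadic ↑)
110 + 209 = 319°   (split-comp 29° ↑)
319 + 180 = 499 → 499 − 360 = 139°   (complement)
139 − 90 = 49°   (square ↓)

49°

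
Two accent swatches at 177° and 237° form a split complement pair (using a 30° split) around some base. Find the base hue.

27°

The accents sit 30° either side of the complement, so the complement is their short-arc midpoint on the wheel.
Short-arc midpoint of 177° and 237°: 207°.
Base is 180° from the complement: 207 − 180 = 27°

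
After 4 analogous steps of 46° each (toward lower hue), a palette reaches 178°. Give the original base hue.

2°

4 steps of 46° (toward lower hue) give a net shift of −184°.
Start = end − shift: 178 + 184 = 362 → 362 − 360 = 2°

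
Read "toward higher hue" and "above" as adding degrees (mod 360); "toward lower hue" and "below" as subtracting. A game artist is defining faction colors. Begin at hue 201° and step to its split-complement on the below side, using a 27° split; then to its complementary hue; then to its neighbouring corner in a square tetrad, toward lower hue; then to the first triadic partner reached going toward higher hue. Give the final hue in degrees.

204°

split-comp 27° ↓ +153°: 201 + 153 = 354°
complement +180°: 354 + 180 = 534 → 534 − 360 = 174°
square ↓ −90°: 174 − 90 = 84°
triadic ↑ +120°: 84 + 120 = 204°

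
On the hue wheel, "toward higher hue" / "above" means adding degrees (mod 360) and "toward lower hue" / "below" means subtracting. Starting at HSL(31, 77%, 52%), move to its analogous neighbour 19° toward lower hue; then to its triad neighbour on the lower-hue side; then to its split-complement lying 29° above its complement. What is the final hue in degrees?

analog 19° ↓ −19°: 31 − 19 = 12°
triadic ↓ −120°: 12 − 120 = -108 → -108 + 360 = 252°
split-comp 29° ↑ +209°: 252 + 209 = 461 → 461 − 360 = 101°

101°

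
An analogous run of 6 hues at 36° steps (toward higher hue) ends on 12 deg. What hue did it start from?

5 steps of 36° (toward higher hue) give a net shift of +180°.
Start = end − shift: 12 − 180 = -168 → -168 + 360 = 192°

192°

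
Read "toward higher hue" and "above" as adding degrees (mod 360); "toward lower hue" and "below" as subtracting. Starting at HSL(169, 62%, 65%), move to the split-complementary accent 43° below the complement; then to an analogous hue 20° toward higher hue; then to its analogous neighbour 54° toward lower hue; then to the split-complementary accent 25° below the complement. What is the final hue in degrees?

split-comp 43° ↓ +137°: 169 + 137 = 306°
analog 20° ↑ +20°: 306 + 20 = 326°
analog 54° ↓ −54°: 326 − 54 = 272°
split-comp 25° ↓ +155°: 272 + 155 = 427 → 427 − 360 = 67°

67°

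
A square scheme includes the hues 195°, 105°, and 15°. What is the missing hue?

285°

A square tetradic scheme places four hues every 90°.
The full set through 15° is {15°, 105°, 195°, 285°}.
Given {15°, 105°, 195°}, the missing hue is 285°.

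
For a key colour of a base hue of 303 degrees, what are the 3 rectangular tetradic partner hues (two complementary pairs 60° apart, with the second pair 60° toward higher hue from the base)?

3°, 123°, 183°

303 + 60 = 363 → 363 − 360 = 3°
303 + 180 = 483 → 483 − 360 = 123°
303 + 240 = 543 → 543 − 360 = 183°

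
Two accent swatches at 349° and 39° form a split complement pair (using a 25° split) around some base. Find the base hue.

The accents sit 25° either side of the complement, so the complement is their short-arc midpoint on the wheel.
Short-arc midpoint of 349° and 39°: 14°.
Base is 180° from the complement: 14 − 180 = -166 → -166 + 360 = 194°

194°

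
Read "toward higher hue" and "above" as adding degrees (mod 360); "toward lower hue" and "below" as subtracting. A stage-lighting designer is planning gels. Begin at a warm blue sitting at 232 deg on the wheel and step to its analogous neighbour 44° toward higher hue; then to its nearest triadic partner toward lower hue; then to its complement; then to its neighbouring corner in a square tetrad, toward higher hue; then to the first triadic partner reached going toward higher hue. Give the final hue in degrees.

232 + 44 = 276°   (analog 44° ↑)
276 − 120 = 156°   (triadic ↓)
156 + 180 = 336°   (complement)
336 + 90 = 426 → 426 − 360 = 66°   (square ↑)
66 + 120 = 186°   (triadic ↑)

186°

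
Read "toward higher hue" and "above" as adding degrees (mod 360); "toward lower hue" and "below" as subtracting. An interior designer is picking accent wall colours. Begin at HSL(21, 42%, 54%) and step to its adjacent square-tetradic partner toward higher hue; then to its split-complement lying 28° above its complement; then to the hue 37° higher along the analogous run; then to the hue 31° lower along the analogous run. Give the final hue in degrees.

325°

21 + 90 = 111°   (square ↑)
111 + 208 = 319°   (split-comp 28° ↑)
319 + 37 = 356°   (analog 37° ↑)
356 − 31 = 325°   (analog 31° ↓)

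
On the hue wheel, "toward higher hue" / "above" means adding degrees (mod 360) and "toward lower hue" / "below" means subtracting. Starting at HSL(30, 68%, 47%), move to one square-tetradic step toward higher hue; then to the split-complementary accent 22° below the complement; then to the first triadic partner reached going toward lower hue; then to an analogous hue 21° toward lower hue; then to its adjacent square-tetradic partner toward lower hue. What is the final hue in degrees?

square ↑ +90°: 30 + 90 = 120°
split-comp 22° ↓ +158°: 120 + 158 = 278°
triadic ↓ −120°: 278 − 120 = 158°
analog 21° ↓ −21°: 158 − 21 = 137°
square ↓ −90°: 137 − 90 = 47°

47°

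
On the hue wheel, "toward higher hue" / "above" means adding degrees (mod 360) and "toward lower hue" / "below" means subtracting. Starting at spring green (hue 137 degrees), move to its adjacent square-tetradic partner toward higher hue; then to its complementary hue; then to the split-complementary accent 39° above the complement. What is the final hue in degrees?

137 + 90 = 227°   (square ↑)
227 + 180 = 407 → 407 − 360 = 47°   (complement)
47 + 219 = 266°   (split-comp 39° ↑)

266°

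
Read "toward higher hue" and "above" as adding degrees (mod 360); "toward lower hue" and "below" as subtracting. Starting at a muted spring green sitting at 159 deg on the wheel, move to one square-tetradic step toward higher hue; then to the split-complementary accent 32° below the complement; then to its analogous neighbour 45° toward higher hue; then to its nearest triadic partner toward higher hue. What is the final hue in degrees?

202°

159 + 90 = 249°   (square ↑)
249 + 148 = 397 → 397 − 360 = 37°   (split-comp 32° ↓)
37 + 45 = 82°   (analog 45° ↑)
82 + 120 = 202°   (triadic ↑)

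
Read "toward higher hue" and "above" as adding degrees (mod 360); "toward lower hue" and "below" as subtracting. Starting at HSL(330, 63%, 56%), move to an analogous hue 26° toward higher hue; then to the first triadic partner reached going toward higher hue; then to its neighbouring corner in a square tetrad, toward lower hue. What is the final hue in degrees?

26°

analog 26° ↑ +26°: 330 + 26 = 356°
triadic ↑ +120°: 356 + 120 = 476 → 476 − 360 = 116°
square ↓ −90°: 116 − 90 = 26°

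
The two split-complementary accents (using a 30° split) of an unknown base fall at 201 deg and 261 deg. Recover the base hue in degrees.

The accents sit 30° either side of the complement, so the complement is their short-arc midpoint on the wheel.
Short-arc midpoint of 201° and 261°: 231°.
Base is 180° from the complement: 231 − 180 = 51°

51°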